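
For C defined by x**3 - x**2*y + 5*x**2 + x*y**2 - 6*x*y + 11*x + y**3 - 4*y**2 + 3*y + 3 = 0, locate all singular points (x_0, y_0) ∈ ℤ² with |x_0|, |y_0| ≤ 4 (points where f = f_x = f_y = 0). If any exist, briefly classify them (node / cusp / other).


Singular points: {(-1, 2)}; classification: cusp.

Compute partial derivatives:
  f_x = 3*x**2 - 2*x*y + 10*x + y**2 - 6*y + 11.
  f_y = -x**2 + 2*x*y - 6*x + 3*y**2 - 8*y + 3.
Scan x_0 ∈ {−4, ..., 4}. For each x_0, f_y(x_0, y) is a polynomial in y; find its integer roots y ∈ {−4, ..., 4}, then test f_x and f at those candidates.
  x = -4: f_y(-4, y) = 3*y**2 - 16*y + 11; no integer root y with |y| ≤ 4.
  x = -3: f_y(-3, y) = 3*y**2 - 14*y + 12; no integer root y with |y| ≤ 4.
  x = -2: f_y(-2, y) = 3*y**2 - 12*y + 11; no integer root y with |y| ≤ 4.
  x = -1: f_y(-1, y) = 3*y**2 - 10*y + 8; vanishes at y ∈ {2}. (-1, 2): f_x = 0, f = 0 — SINGULAR.
  x = 0: f_y(0, y) = 3*y**2 - 8*y + 3; no integer root y with |y| ≤ 4.
  x = 1: f_y(1, y) = 3*y**2 - 6*y - 4; no integer root y with |y| ≤ 4.
  x = 2: f_y(2, y) = 3*y**2 - 4*y - 13; no integer root y with |y| ≤ 4.
  x = 3: f_y(3, y) = 3*y**2 - 2*y - 24; no integer root y with |y| ≤ 4.
  x = 4: f_y(4, y) = 3*y**2 - 37; no integer root y with |y| ≤ 4.
Only singular point on the grid: (-1, 2).
Classify: substitute x = -1 + u, y = 2 + v and expand: f = u**3 - u**2*v + u*v**2 + v**3 + v**2.
No constant or linear terms (consistent with a singular point). Quadratic part: v**2. Cubic part: u**3 - u**2*v + u*v**2 + v**3.
The quadratic part v**2 is a perfect square, so there is a single (double) tangent line v = 0, i.e. y = 2. Restricting the cubic part to that line (v = 0) leaves u**3 ≠ 0, so f is not divisible by v and the branch is v² ≈ -u**3 to lowest order — this is a cusp.
Classification: cusp.


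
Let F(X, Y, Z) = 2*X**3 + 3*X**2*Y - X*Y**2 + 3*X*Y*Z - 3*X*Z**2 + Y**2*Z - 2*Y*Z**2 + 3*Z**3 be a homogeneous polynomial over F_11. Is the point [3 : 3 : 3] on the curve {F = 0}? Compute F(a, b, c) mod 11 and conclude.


F(3,3,3) ≡ 8 (mod 11); P is NOT on the curve.

Evaluate F(3, 3, 3) term-by-term (mod 11).
  2*X**3 ↦ 2·27·1·1 = 54
  3*X**2*Y ↦ 3·9·3·1 = 81
  -X*Y**2 ↦ -1·3·9·1 = -27
  3*X*Y*Z ↦ 3·3·3·3 = 81
  -3*X*Z**2 ↦ -3·3·1·9 = -81
  Y**2*Z ↦ 1·1·9·3 = 27
  -2*Y*Z**2 ↦ -2·1·3·9 = -54
  3*Z**3 ↦ 3·1·1·27 = 81
Sum: F(3, 3, 3) = (54) + (81) + (-27) + (81) + (-81) + (27) + (-54) + (81) = 162.
Reducing mod 11: 162 ≡ 8 (mod 11).
Since F(a, b, c) ≡ 8 ≠ 0 (mod 11), P does NOT lie on the curve.


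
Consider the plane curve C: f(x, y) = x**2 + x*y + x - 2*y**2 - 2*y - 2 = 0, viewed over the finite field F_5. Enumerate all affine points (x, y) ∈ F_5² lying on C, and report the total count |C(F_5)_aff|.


Affine F_5-points: {(1, 0), (1, 2), (3, 0), (3, 3)}; count = 4.

For each of the 25 pairs (x, y) ∈ F_5², evaluate f(x, y) mod 5. Record the zeros.
  x = 0: [0↦3, 1↦4, 2↦1, 3↦4, 4↦3]  zeros at y ∈ ∅
  x = 1: [0↦0, 1↦2, 2↦0, 3↦4, 4↦4]  zeros at y ∈ {0, 2}
  x = 2: [0↦4, 1↦2, 2↦1, 3↦1, 4↦2]  zeros at y ∈ ∅
  x = 3: [0↦0, 1↦4, 2↦4, 3↦0, 4↦2]  zeros at y ∈ {0, 3}
  x = 4: [0↦3, 1↦3, 2↦4, 3↦1, 4↦4]  zeros at y ∈ ∅
Collecting zeros: affine points = {(1, 0), (1, 2), (3, 0), (3, 3)}.
Total count |C(F_5)_aff| = 4.


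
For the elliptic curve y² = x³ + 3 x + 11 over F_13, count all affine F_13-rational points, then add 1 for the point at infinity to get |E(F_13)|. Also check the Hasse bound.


Affine points = {(2, 5), (2, 8), (4, 3), (4, 10), (8, 1), (8, 12), (9, 0), (10, 1), (10, 12), (11, 6), (11, 7)}; affine count = 11; |E(F_13)| = 12.

Discriminant check: Δ ∝ 4a³ + 27b² = 4·3³ + 27·11² = 4·27 + 27·121 ≡ 8 (mod 13). Nonzero ⇒ E is nonsingular.
For each x ∈ F_13, compute rhs = x³ + 3·x + 11 mod 13, then count y ∈ F_13 with y² ≡ rhs.
  x = 0: rhs = 11, matching y values: none (0 points).
  x = 1: rhs = 2, matching y values: none (0 points).
  x = 2: rhs = 12, matching y values: 5, 8 (2 points).
  x = 3: rhs = 8, matching y values: none (0 points).
  x = 4: rhs = 9, matching y values: 3, 10 (2 points).
  x = 5: rhs = 8, matching y values: none (0 points).
  x = 6: rhs = 11, matching y values: none (0 points).
  x = 7: rhs = 11, matching y values: none (0 points).
  x = 8: rhs = 1, matching y values: 1, 12 (2 points).
  x = 9: rhs = 0, matching y values: 0 (1 points).
  x = 10: rhs = 1, matching y values: 1, 12 (2 points).
  x = 11: rhs = 10, matching y values: 6, 7 (2 points).
  x = 12: rhs = 7, matching y values: none (0 points).
Total affine count: 11.
Full point count |E(F_13)| = 11 + 1 = 12.
Hasse bound: |12 − (13+1)| = |-2| = 2 ≤ 2√13 ≈ 7.2111 ✓.


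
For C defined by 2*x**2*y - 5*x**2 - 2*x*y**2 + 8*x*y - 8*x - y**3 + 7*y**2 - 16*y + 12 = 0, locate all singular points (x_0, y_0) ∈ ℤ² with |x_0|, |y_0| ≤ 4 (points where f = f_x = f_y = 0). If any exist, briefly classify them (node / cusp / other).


Singular points: {(0, 2)}; classification: node.

Compute partial derivatives:
  f_x = 4*x*y - 10*x - 2*y**2 + 8*y - 8.
  f_y = 2*x**2 - 4*x*y + 8*x - 3*y**2 + 14*y - 16.
Scan x_0 ∈ {−4, ..., 4}. For each x_0, f_y(x_0, y) is a polynomial in y; find its integer roots y ∈ {−4, ..., 4}, then test f_x and f at those candidates.
  x = -4: f_y(-4, y) = -3*y**2 + 30*y - 16; no integer root y with |y| ≤ 4.
  x = -3: f_y(-3, y) = -3*y**2 + 26*y - 22; no integer root y with |y| ≤ 4.
  x = -2: f_y(-2, y) = -3*y**2 + 22*y - 24; no integer root y with |y| ≤ 4.
  x = -1: f_y(-1, y) = -3*y**2 + 18*y - 22; no integer root y with |y| ≤ 4.
  x = 0: f_y(0, y) = -3*y**2 + 14*y - 16; vanishes at y ∈ {2}. (0, 2): f_x = 0, f = 0 — SINGULAR.
  x = 1: f_y(1, y) = -3*y**2 + 10*y - 6; no integer root y with |y| ≤ 4.
  x = 2: f_y(2, y) = -3*y**2 + 6*y + 8; no integer root y with |y| ≤ 4.
  x = 3: f_y(3, y) = -3*y**2 + 2*y + 26; no integer root y with |y| ≤ 4.
  x = 4: f_y(4, y) = -3*y**2 - 2*y + 48; no integer root y with |y| ≤ 4.
Only singular point on the grid: (0, 2).
Classify: substitute x = 0 + u, y = 2 + v and expand: f = 2*u**2*v - u**2 - 2*u*v**2 - v**3 + v**2.
No constant or linear terms (consistent with a singular point). Quadratic part: -u**2 + v**2. Cubic part: 2*u**2*v - 2*u*v**2 - v**3.
The quadratic part v**2 - u**2 = (v − u)(v + u) splits into two distinct linear factors, so there are two distinct tangent lines y − 2 = ±(x − 0) — this is a node (ordinary double point).
Classification: node.


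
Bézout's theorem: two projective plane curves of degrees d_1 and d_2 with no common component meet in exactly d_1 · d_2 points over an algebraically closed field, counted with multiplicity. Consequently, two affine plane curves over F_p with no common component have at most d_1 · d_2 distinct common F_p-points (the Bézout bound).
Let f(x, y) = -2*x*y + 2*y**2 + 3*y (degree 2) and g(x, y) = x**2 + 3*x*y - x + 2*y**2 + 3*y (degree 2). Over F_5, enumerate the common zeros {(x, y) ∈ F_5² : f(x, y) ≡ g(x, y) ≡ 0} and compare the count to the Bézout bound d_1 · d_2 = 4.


Common zeros: {(0, 0), (0, 1), (1, 0), (1, 2)}; count = 4; Bézout bound = 4.

deg(f) = 2, deg(g) = 2, so Bézout bound = 4.
Scan x ∈ F_5. For each x, list the y ∈ F_5 with f(x, y) ≡ 0 and those with g(x, y) ≡ 0 (mod 5); the common zeros in that column are the intersection.
  x = 0: f ≡ 0 at y ∈ {0, 1}; g ≡ 0 at y ∈ {0, 1}; common: {0, 1}.
  x = 1: f ≡ 0 at y ∈ {0, 2}; g ≡ 0 at y ∈ {0, 2}; common: {0, 2}.
  x = 2: f ≡ 0 at y ∈ {0, 3}; g ≡ 0 at y ∈ {4}; common: ∅.
  x = 3: f ≡ 0 at y ∈ {0, 4}; g ≡ 0 at y ∈ {1, 3}; common: ∅.
  x = 4: f ≡ 0 at y ∈ {0}; g ≡ 0 at y ∈ {2, 3}; common: ∅.
Collecting: common zeros = {(0, 0), (0, 1), (1, 0), (1, 2)}, so the count is 4.
Comparison with the Bézout bound: 4 ≤ 4 = deg(f)·deg(g), as expected for curves with no common component (the bound is attained).


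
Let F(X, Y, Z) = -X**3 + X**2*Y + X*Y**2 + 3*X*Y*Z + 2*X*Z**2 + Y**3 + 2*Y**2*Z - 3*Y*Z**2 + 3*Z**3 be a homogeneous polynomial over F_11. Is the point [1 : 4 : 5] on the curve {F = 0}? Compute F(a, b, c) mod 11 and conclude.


F(1,4,5) ≡ 10 (mod 11); P is NOT on the curve.

Evaluate F(1, 4, 5) term-by-term (mod 11).
  -X**3 ↦ -1·1·1·1 = -1
  X**2*Y ↦ 1·1·4·1 = 4
  X*Y**2 ↦ 1·1·16·1 = 16
  3*X*Y*Z ↦ 3·1·4·5 = 60
  2*X*Z**2 ↦ 2·1·1·25 = 50
  Y**3 ↦ 1·1·64·1 = 64
  2*Y**2*Z ↦ 2·1·16·5 = 160
  -3*Y*Z**2 ↦ -3·1·4·25 = -300
  3*Z**3 ↦ 3·1·1·125 = 375
Sum: F(1, 4, 5) = (-1) + (4) + (16) + (60) + (50) + (64) + (160) + (-300) + (375) = 428.
Reducing mod 11: 428 ≡ 10 (mod 11).
Since F(a, b, c) ≡ 10 ≠ 0 (mod 11), P does NOT lie on the curve.


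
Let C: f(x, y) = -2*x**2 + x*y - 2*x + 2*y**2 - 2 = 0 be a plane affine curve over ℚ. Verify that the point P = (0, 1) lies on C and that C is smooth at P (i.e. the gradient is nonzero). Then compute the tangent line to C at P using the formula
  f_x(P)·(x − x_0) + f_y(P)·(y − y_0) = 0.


Tangent line at P: -x + 4*y - 4 = 0.

Step 1: f(0, 1) = 0, so P lies on C.
Step 2: partial derivatives
  f_x(x, y) = -4*x + y - 2, f_y(x, y) = x + 4*y.
  f_x(P) = -1, f_y(P) = 4 (gradient nonzero, so P is smooth).
Step 3: tangent line at P: -1·(x − 0) + 4·(y − 1) = 0.
Expanding: -x + 4*y - 4 = 0.


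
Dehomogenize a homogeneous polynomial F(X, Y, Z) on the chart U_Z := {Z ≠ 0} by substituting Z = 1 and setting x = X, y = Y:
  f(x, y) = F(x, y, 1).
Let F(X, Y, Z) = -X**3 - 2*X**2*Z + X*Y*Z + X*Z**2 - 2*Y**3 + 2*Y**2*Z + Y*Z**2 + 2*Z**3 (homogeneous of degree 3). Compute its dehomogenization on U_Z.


f(x, y) = -x**3 - 2*x**2 + x*y + x - 2*y**3 + 2*y**2 + y + 2

On U_Z we set Z = 1. Each monomial c·X^i·Y^j·Z^k in F becomes c·x^i·y^j·1^k = c·x^i·y^j.
Substituting Z = 1: F(X, Y, 1) = -x**3 - 2*x**2 + x*y + x - 2*y**3 + 2*y**2 + y + 2.
Note: deg(f) ≤ deg(F) = 3; strict inequality happens when F is divisible by Z (lost terms).


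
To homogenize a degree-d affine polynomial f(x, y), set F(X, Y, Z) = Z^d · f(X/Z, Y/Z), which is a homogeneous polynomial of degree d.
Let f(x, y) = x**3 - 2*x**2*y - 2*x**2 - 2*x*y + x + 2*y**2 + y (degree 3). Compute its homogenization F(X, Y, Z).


F(X, Y, Z) = X**3 - 2*X**2*Y - 2*X**2*Z - 2*X*Y*Z + X*Z**2 + 2*Y**2*Z + Y*Z**2

deg(f) = 3.
Substitute x = X/Z, y = Y/Z into f, then multiply by Z^3.
  monomial 1·x^3·y^0 ↦ 1·X^3·Y^0·Z^0.
  monomial -2·x^2·y^1 ↦ -2·X^2·Y^1·Z^0.
  monomial -2·x^2·y^0 ↦ -2·X^2·Y^0·Z^1.
  monomial -2·x^1·y^1 ↦ -2·X^1·Y^1·Z^1.
  monomial 1·x^1·y^0 ↦ 1·X^1·Y^0·Z^2.
  monomial 2·x^0·y^2 ↦ 2·X^0·Y^2·Z^1.
  monomial 1·x^0·y^1 ↦ 1·X^0·Y^1·Z^2.
Collecting: F(X, Y, Z) = X**3 - 2*X**2*Y - 2*X**2*Z - 2*X*Y*Z + X*Z**2 + 2*Y**2*Z + Y*Z**2.


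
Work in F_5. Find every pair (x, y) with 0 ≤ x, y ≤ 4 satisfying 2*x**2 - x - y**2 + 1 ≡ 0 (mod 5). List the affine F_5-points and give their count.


Affine F_5-points: {(0, 1), (0, 4), (3, 1), (3, 4), (4, 2), (4, 3)}; count = 6.

For each of the 25 pairs (x, y) ∈ F_5², evaluate f(x, y) mod 5. Record the zeros.
  x = 0: [0↦1, 1↦0, 2↦2, 3↦2, 4↦0]  zeros at y ∈ {1, 4}
  x = 1: [0↦2, 1↦1, 2↦3, 3↦3, 4↦1]  zeros at y ∈ ∅
  x = 2: [0↦2, 1↦1, 2↦3, 3↦3, 4↦1]  zeros at y ∈ ∅
  x = 3: [0↦1, 1↦0, 2↦2, 3↦2, 4↦0]  zeros at y ∈ {1, 4}
  x = 4: [0↦4, 1↦3, 2↦0, 3↦0, 4↦3]  zeros at y ∈ {2, 3}
Collecting zeros: affine points = {(0, 1), (0, 4), (3, 1), (3, 4), (4, 2), (4, 3)}.
Total count |C(F_5)_aff| = 6.


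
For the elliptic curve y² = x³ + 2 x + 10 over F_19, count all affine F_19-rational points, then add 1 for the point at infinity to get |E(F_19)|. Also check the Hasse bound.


Affine points = {(3, 9), (3, 10), (4, 5), (4, 14), (7, 5), (7, 14), (8, 5), (8, 14), (9, 4), (9, 15), (10, 2), (10, 17), (17, 6), (17, 13), (18, 8), (18, 11)}; affine count = 16; |E(F_19)| = 17.

Discriminant check: Δ ∝ 4a³ + 27b² = 4·2³ + 27·10² = 4·8 + 27·100 ≡ 15 (mod 19). Nonzero ⇒ E is nonsingular.
For each x ∈ F_19, compute rhs = x³ + 2·x + 10 mod 19, then count y ∈ F_19 with y² ≡ rhs.
  x = 0: rhs = 10, matching y values: none (0 points).
  x = 1: rhs = 13, matching y values: none (0 points).
  x = 2: rhs = 3, matching y values: none (0 points).
  x = 3: rhs = 5, matching y values: 9, 10 (2 points).
  x = 4: rhs = 6, matching y values: 5, 14 (2 points).
  x = 5: rhs = 12, matching y values: none (0 points).
  x = 6: rhs = 10, matching y values: none (0 points).
  x = 7: rhs = 6, matching y values: 5, 14 (2 points).
  x = 8: rhs = 6, matching y values: 5, 14 (2 points).
  x = 9: rhs = 16, matching y values: 4, 15 (2 points).
  x = 10: rhs = 4, matching y values: 2, 17 (2 points).
  x = 11: rhs = 14, matching y values: none (0 points).
  x = 12: rhs = 14, matching y values: none (0 points).
  x = 13: rhs = 10, matching y values: none (0 points).
  x = 14: rhs = 8, matching y values: none (0 points).
  x = 15: rhs = 14, matching y values: none (0 points).
  x = 16: rhs = 15, matching y values: none (0 points).
  x = 17: rhs = 17, matching y values: 6, 13 (2 points).
  x = 18: rhs = 7, matching y values: 8, 11 (2 points).
Total affine count: 16.
Full point count |E(F_19)| = 16 + 1 = 17.
Hasse bound: |17 − (19+1)| = |-3| = 3 ≤ 2√19 ≈ 8.7178 ✓.


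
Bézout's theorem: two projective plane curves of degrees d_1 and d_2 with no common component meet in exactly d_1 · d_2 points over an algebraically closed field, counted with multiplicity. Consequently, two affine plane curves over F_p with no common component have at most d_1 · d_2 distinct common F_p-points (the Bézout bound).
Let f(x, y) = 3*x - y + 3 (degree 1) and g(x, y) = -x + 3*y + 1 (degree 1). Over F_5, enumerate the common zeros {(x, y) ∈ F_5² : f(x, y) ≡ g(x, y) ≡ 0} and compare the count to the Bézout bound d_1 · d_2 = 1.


Common zeros: {(0, 3)}; count = 1; Bézout bound = 1.

deg(f) = 1, deg(g) = 1, so Bézout bound = 1.
Scan x ∈ F_5. For each x, list the y ∈ F_5 with f(x, y) ≡ 0 and those with g(x, y) ≡ 0 (mod 5); the common zeros in that column are the intersection.
  x = 0: f ≡ 0 at y ∈ {3}; g ≡ 0 at y ∈ {3}; common: {3}.
  x = 1: f ≡ 0 at y ∈ {1}; g ≡ 0 at y ∈ {0}; common: ∅.
  x = 2: f ≡ 0 at y ∈ {4}; g ≡ 0 at y ∈ {2}; common: ∅.
  x = 3: f ≡ 0 at y ∈ {2}; g ≡ 0 at y ∈ {4}; common: ∅.
  x = 4: f ≡ 0 at y ∈ {0}; g ≡ 0 at y ∈ {1}; common: ∅.
Collecting: common zeros = {(0, 3)}, so the count is 1.
Comparison with the Bézout bound: 1 ≤ 1 = deg(f)·deg(g), as expected for curves with no common component (the bound is attained).


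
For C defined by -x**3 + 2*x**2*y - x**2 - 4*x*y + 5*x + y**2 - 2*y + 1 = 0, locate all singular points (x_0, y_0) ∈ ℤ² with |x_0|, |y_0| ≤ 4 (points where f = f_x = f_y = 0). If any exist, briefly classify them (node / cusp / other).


Singular points: {(1, 2)}; classification: cusp.

Compute partial derivatives:
  f_x = -3*x**2 + 4*x*y - 2*x - 4*y + 5.
  f_y = 2*x**2 - 4*x + 2*y - 2.
Scan x_0 ∈ {−4, ..., 4}. For each x_0, f_y(x_0, y) is a polynomial in y; find its integer roots y ∈ {−4, ..., 4}, then test f_x and f at those candidates.
  x = -4: f_y(-4, y) = 2*y + 46; no integer root y with |y| ≤ 4.
  x = -3: f_y(-3, y) = 2*y + 28; no integer root y with |y| ≤ 4.
  x = -2: f_y(-2, y) = 2*y + 14; no integer root y with |y| ≤ 4.
  x = -1: f_y(-1, y) = 2*y + 4; vanishes at y ∈ {-2}. (-1, -2): f_x = 20 ≠ 0.
  x = 0: f_y(0, y) = 2*y - 2; vanishes at y ∈ {1}. (0, 1): f_x = 1 ≠ 0.
  x = 1: f_y(1, y) = 2*y - 4; vanishes at y ∈ {2}. (1, 2): f_x = 0, f = 0 — SINGULAR.
  x = 2: f_y(2, y) = 2*y - 2; vanishes at y ∈ {1}. (2, 1): f_x = -7 ≠ 0.
  x = 3: f_y(3, y) = 2*y + 4; vanishes at y ∈ {-2}. (3, -2): f_x = -44 ≠ 0.
  x = 4: f_y(4, y) = 2*y + 14; no integer root y with |y| ≤ 4.
Only singular point on the grid: (1, 2).
Classify: substitute x = 1 + u, y = 2 + v and expand: f = -u**3 + 2*u**2*v + v**2.
No constant or linear terms (consistent with a singular point). Quadratic part: v**2. Cubic part: -u**3 + 2*u**2*v.
The quadratic part v**2 is a perfect square, so there is a single (double) tangent line v = 0, i.e. y = 2. Restricting the cubic part to that line (v = 0) leaves -u**3 ≠ 0, so f is not divisible by v and the branch is v² ≈ u**3 to lowest order — this is a cusp.
Classification: cusp.


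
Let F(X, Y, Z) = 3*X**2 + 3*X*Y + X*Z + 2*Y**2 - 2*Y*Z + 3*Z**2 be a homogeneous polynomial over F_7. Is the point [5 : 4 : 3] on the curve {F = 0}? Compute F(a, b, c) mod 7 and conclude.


F(5,4,3) ≡ 3 (mod 7); P is NOT on the curve.

Evaluate F(5, 4, 3) term-by-term (mod 7).
  3*X**2 ↦ 3·25·1·1 = 75
  3*X*Y ↦ 3·5·4·1 = 60
  X*Z ↦ 1·5·1·3 = 15
  2*Y**2 ↦ 2·1·16·1 = 32
  -2*Y*Z ↦ -2·1·4·3 = -24
  3*Z**2 ↦ 3·1·1·9 = 27
Sum: F(5, 4, 3) = (75) + (60) + (15) + (32) + (-24) + (27) = 185.
Reducing mod 7: 185 ≡ 3 (mod 7).
Since F(a, b, c) ≡ 3 ≠ 0 (mod 7), P does NOT lie on the curve.


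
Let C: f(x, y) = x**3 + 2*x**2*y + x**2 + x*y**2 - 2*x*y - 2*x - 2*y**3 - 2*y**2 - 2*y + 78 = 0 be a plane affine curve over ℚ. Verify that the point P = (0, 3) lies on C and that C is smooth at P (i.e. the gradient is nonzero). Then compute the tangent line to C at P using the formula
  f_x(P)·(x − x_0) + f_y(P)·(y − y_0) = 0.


Tangent line at P: x - 68*y + 204 = 0.

Step 1: f(0, 3) = 0, so P lies on C.
Step 2: partial derivatives
  f_x(x, y) = 3*x**2 + 4*x*y + 2*x + y**2 - 2*y - 2, f_y(x, y) = 2*x**2 + 2*x*y - 2*x - 6*y**2 - 4*y - 2.
  f_x(P) = 1, f_y(P) = -68 (gradient nonzero, so P is smooth).
Step 3: tangent line at P: 1·(x − 0) + -68·(y − 3) = 0.
Expanding: x - 68*y + 204 = 0.


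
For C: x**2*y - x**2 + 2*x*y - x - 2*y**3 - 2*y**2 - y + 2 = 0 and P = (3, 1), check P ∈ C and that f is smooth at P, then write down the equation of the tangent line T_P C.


Tangent line at P: x + 4*y - 7 = 0.

Step 1: f(3, 1) = 0, so P lies on C.
Step 2: partial derivatives
  f_x(x, y) = 2*x*y - 2*x + 2*y - 1, f_y(x, y) = x**2 + 2*x - 6*y**2 - 4*y - 1.
  f_x(P) = 1, f_y(P) = 4 (gradient nonzero, so P is smooth).
Step 3: tangent line at P: 1·(x − 3) + 4·(y − 1) = 0.
Expanding: x + 4*y - 7 = 0.


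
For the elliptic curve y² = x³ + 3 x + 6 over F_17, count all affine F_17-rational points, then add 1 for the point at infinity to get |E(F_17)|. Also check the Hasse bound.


Affine points = {(3, 5), (3, 12), (6, 6), (6, 11), (7, 8), (7, 9), (8, 7), (8, 10), (10, 4), (10, 13), (12, 6), (12, 11), (13, 7), (13, 10), (14, 2), (14, 15), (15, 3), (15, 14), (16, 6), (16, 11)}; affine count = 20; |E(F_17)| = 21.

Discriminant check: Δ ∝ 4a³ + 27b² = 4·3³ + 27·6² = 4·27 + 27·36 ≡ 9 (mod 17). Nonzero ⇒ E is nonsingular.
For each x ∈ F_17, compute rhs = x³ + 3·x + 6 mod 17, then count y ∈ F_17 with y² ≡ rhs.
  x = 0: rhs = 6, matching y values: none (0 points).
  x = 1: rhs = 10, matching y values: none (0 points).
  x = 2: rhs = 3, matching y values: none (0 points).
  x = 3: rhs = 8, matching y values: 5, 12 (2 points).
  x = 4: rhs = 14, matching y values: none (0 points).
  x = 5: rhs = 10, matching y values: none (0 points).
  x = 6: rhs = 2, matching y values: 6, 11 (2 points).
  x = 7: rhs = 13, matching y values: 8, 9 (2 points).
  x = 8: rhs = 15, matching y values: 7, 10 (2 points).
  x = 9: rhs = 14, matching y values: none (0 points).
  x = 10: rhs = 16, matching y values: 4, 13 (2 points).
  x = 11: rhs = 10, matching y values: none (0 points).
  x = 12: rhs = 2, matching y values: 6, 11 (2 points).
  x = 13: rhs = 15, matching y values: 7, 10 (2 points).
  x = 14: rhs = 4, matching y values: 2, 15 (2 points).
  x = 15: rhs = 9, matching y values: 3, 14 (2 points).
  x = 16: rhs = 2, matching y values: 6, 11 (2 points).
Total affine count: 20.
Full point count |E(F_17)| = 20 + 1 = 21.
Hasse bound: |21 − (17+1)| = |3| = 3 ≤ 2√17 ≈ 8.2462 ✓.


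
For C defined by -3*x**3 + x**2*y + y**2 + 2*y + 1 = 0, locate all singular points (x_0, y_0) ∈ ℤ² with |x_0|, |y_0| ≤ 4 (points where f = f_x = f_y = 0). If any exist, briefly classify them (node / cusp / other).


Singular points: {(0, -1)}; classification: node.

Compute partial derivatives:
  f_x = -9*x**2 + 2*x*y.
  f_y = x**2 + 2*y + 2.
Scan x_0 ∈ {−4, ..., 4}. For each x_0, f_y(x_0, y) is a polynomial in y; find its integer roots y ∈ {−4, ..., 4}, then test f_x and f at those candidates.
  x = -4: f_y(-4, y) = 2*y + 18; no integer root y with |y| ≤ 4.
  x = -3: f_y(-3, y) = 2*y + 11; no integer root y with |y| ≤ 4.
  x = -2: f_y(-2, y) = 2*y + 6; vanishes at y ∈ {-3}. (-2, -3): f_x = -24 ≠ 0.
  x = -1: f_y(-1, y) = 2*y + 3; no integer root y with |y| ≤ 4.
  x = 0: f_y(0, y) = 2*y + 2; vanishes at y ∈ {-1}. (0, -1): f_x = 0, f = 0 — SINGULAR.
  x = 1: f_y(1, y) = 2*y + 3; no integer root y with |y| ≤ 4.
  x = 2: f_y(2, y) = 2*y + 6; vanishes at y ∈ {-3}. (2, -3): f_x = -48 ≠ 0.
  x = 3: f_y(3, y) = 2*y + 11; no integer root y with |y| ≤ 4.
  x = 4: f_y(4, y) = 2*y + 18; no integer root y with |y| ≤ 4.
Only singular point on the grid: (0, -1).
Classify: substitute x = 0 + u, y = -1 + v and expand: f = -3*u**3 + u**2*v - u**2 + v**2.
No constant or linear terms (consistent with a singular point). Quadratic part: -u**2 + v**2. Cubic part: -3*u**3 + u**2*v.
The quadratic part v**2 - u**2 = (v − u)(v + u) splits into two distinct linear factors, so there are two distinct tangent lines y − -1 = ±(x − 0) — this is a node (ordinary double point).
Classification: node.


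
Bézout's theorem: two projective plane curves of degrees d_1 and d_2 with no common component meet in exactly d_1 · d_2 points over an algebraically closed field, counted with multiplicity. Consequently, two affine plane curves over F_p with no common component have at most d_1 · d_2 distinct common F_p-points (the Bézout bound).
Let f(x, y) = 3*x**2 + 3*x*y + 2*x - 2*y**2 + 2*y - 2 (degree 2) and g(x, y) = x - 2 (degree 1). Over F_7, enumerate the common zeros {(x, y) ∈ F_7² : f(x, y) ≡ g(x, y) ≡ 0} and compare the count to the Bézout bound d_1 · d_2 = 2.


Common zeros: {(2, 0), (2, 4)}; count = 2; Bézout bound = 2.

deg(f) = 2, deg(g) = 1, so Bézout bound = 2.
Scan x ∈ F_7. For each x, list the y ∈ F_7 with f(x, y) ≡ 0 and those with g(x, y) ≡ 0 (mod 7); the common zeros in that column are the intersection.
  x = 0: f ≡ 0 at y ∈ {3, 5}; g ≡ 0 at y ∈ ∅; common: ∅.
  x = 1: f ≡ 0 at y ∈ {3}; g ≡ 0 at y ∈ ∅; common: ∅.
  x = 2: f ≡ 0 at y ∈ {0, 4}; g ≡ 0 at y ∈ {0, 1, 2, 3, 4, 5, 6}; common: {0, 4}.
  x = 3: f ≡ 0 at y ∈ ∅; g ≡ 0 at y ∈ ∅; common: ∅.
  x = 4: f ≡ 0 at y ∈ ∅; g ≡ 0 at y ∈ ∅; common: ∅.
  x = 5: f ≡ 0 at y ∈ {1, 4}; g ≡ 0 at y ∈ ∅; common: ∅.
  x = 6: f ≡ 0 at y ∈ {5}; g ≡ 0 at y ∈ ∅; common: ∅.
Collecting: common zeros = {(2, 0), (2, 4)}, so the count is 2.
Comparison with the Bézout bound: 2 ≤ 2 = deg(f)·deg(g), as expected for curves with no common component (the bound is attained).


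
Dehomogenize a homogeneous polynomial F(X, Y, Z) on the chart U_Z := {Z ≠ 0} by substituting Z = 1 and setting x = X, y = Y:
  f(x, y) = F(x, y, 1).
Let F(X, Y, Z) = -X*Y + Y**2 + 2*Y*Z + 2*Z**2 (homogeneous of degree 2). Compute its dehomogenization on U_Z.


f(x, y) = -x*y + y**2 + 2*y + 2

On U_Z we set Z = 1. Each monomial c·X^i·Y^j·Z^k in F becomes c·x^i·y^j·1^k = c·x^i·y^j.
Substituting Z = 1: F(X, Y, 1) = -x*y + y**2 + 2*y + 2.
Note: deg(f) ≤ deg(F) = 2; strict inequality happens when F is divisible by Z (lost terms).


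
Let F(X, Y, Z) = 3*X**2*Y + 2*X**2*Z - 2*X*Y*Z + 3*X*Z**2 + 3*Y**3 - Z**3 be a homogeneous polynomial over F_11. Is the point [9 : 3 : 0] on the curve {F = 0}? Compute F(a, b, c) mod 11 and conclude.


F(9,3,0) ≡ 7 (mod 11); P is NOT on the curve.

Evaluate F(9, 3, 0) term-by-term (mod 11).
  3*X**2*Y ↦ 3·81·3·1 = 729
  2*X**2*Z ↦ 2·81·1·0 = 0
  -2*X*Y*Z ↦ -2·9·3·0 = 0
  3*X*Z**2 ↦ 3·9·1·0 = 0
  3*Y**3 ↦ 3·1·27·1 = 81
  -Z**3 ↦ -1·1·1·0 = 0
Sum: F(9, 3, 0) = (729) + (0) + (0) + (0) + (81) + (0) = 810.
Reducing mod 11: 810 ≡ 7 (mod 11).
Since F(a, b, c) ≡ 7 ≠ 0 (mod 11), P does NOT lie on the curve.


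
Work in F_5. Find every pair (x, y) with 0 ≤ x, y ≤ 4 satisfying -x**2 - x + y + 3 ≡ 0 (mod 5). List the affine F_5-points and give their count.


Affine F_5-points: {(0, 2), (1, 4), (2, 3), (3, 4), (4, 2)}; count = 5.

For each of the 25 pairs (x, y) ∈ F_5², evaluate f(x, y) mod 5. Record the zeros.
  x = 0: [0↦3, 1↦4, 2↦0, 3↦1, 4↦2]  zeros at y ∈ {2}
  x = 1: [0↦1, 1↦2, 2↦3, 3↦4, 4↦0]  zeros at y ∈ {4}
  x = 2: [0↦2, 1↦3, 2↦4, 3↦0, 4↦1]  zeros at y ∈ {3}
  x = 3: [0↦1, 1↦2, 2↦3, 3↦4, 4↦0]  zeros at y ∈ {4}
  x = 4: [0↦3, 1↦4, 2↦0, 3↦1, 4↦2]  zeros at y ∈ {2}
Collecting zeros: affine points = {(0, 2), (1, 4), (2, 3), (3, 4), (4, 2)}.
Total count |C(F_5)_aff| = 5.


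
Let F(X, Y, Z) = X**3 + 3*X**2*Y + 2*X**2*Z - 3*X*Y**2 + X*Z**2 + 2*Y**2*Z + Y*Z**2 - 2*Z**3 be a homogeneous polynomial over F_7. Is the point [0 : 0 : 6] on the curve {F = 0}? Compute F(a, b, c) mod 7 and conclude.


F(0,0,6) ≡ 2 (mod 7); P is NOT on the curve.

Evaluate F(0, 0, 6) term-by-term (mod 7).
  X**3 ↦ 1·0·1·1 = 0
  3*X**2*Y ↦ 3·0·0·1 = 0
  2*X**2*Z ↦ 2·0·1·6 = 0
  -3*X*Y**2 ↦ -3·0·0·1 = 0
  X*Z**2 ↦ 1·0·1·36 = 0
  2*Y**2*Z ↦ 2·1·0·6 = 0
  Y*Z**2 ↦ 1·1·0·36 = 0
  -2*Z**3 ↦ -2·1·1·216 = -432
Sum: F(0, 0, 6) = (0) + (0) + (0) + (0) + (0) + (0) + (0) + (-432) = -432.
Reducing mod 7: -432 ≡ 2 (mod 7).
Since F(a, b, c) ≡ 2 ≠ 0 (mod 7), P does NOT lie on the curve.


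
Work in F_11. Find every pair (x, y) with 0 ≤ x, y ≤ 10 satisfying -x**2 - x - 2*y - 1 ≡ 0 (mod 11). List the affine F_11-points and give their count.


Affine F_11-points: {(0, 5), (1, 4), (2, 2), (3, 10), (4, 6), (5, 1), (6, 6), (7, 10), (8, 2), (9, 4), (10, 5)}; count = 11.

For each of the 121 pairs (x, y) ∈ F_11², evaluate f(x, y) mod 11. Record the zeros.
  x = 0: [0↦10, 1↦8, 2↦6, 3↦4, 4↦2, 5↦0, 6↦9, 7↦7, 8↦5, 9↦3, 10↦1]  zeros at y ∈ {5}
  x = 1: [0↦8, 1↦6, 2↦4, 3↦2, 4↦0, 5↦9, 6↦7, 7↦5, 8↦3, 9↦1, 10↦10]  zeros at y ∈ {4}
  x = 2: [0↦4, 1↦2, 2↦0, 3↦9, 4↦7, 5↦5, 6↦3, 7↦1, 8↦10, 9↦8, 10↦6]  zeros at y ∈ {2}
  x = 3: [0↦9, 1↦7, 2↦5, 3↦3, 4↦1, 5↦10, 6↦8, 7↦6, 8↦4, 9↦2, 10↦0]  zeros at y ∈ {10}
  x = 4: [0↦1, 1↦10, 2↦8, 3↦6, 4↦4, 5↦2, 6↦0, 7↦9, 8↦7, 9↦5, 10↦3]  zeros at y ∈ {6}
  x = 5: [0↦2, 1↦0, 2↦9, 3↦7, 4↦5, 5↦3, 6↦1, 7↦10, 8↦8, 9↦6, 10↦4]  zeros at y ∈ {1}
  x = 6: [0↦1, 1↦10, 2↦8, 3↦6, 4↦4, 5↦2, 6↦0, 7↦9, 8↦7, 9↦5, 10↦3]  zeros at y ∈ {6}
  x = 7: [0↦9, 1↦7, 2↦5, 3↦3, 4↦1, 5↦10, 6↦8, 7↦6, 8↦4, 9↦2, 10↦0]  zeros at y ∈ {10}
  x = 8: [0↦4, 1↦2, 2↦0, 3↦9, 4↦7, 5↦5, 6↦3, 7↦1, 8↦10, 9↦8, 10↦6]  zeros at y ∈ {2}
  x = 9: [0↦8, 1↦6, 2↦4, 3↦2, 4↦0, 5↦9, 6↦7, 7↦5, 8↦3, 9↦1, 10↦10]  zeros at y ∈ {4}
  x = 10: [0↦10, 1↦8, 2↦6, 3↦4, 4↦2, 5↦0, 6↦9, 7↦7, 8↦5, 9↦3, 10↦1]  zeros at y ∈ {5}
Collecting zeros: affine points = {(0, 5), (1, 4), (2, 2), (3, 10), (4, 6), (5, 1), (6, 6), (7, 10), (8, 2), (9, 4), (10, 5)}.
Total count |C(F_11)_aff| = 11.


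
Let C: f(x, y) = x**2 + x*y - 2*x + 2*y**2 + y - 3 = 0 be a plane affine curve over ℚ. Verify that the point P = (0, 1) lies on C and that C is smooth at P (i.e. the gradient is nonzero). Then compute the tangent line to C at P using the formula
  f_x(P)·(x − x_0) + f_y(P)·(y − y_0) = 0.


Tangent line at P: -x + 5*y - 5 = 0.

Step 1: f(0, 1) = 0, so P lies on C.
Step 2: partial derivatives
  f_x(x, y) = 2*x + y - 2, f_y(x, y) = x + 4*y + 1.
  f_x(P) = -1, f_y(P) = 5 (gradient nonzero, so P is smooth).
Step 3: tangent line at P: -1·(x − 0) + 5·(y − 1) = 0.
Expanding: -x + 5*y - 5 = 0.


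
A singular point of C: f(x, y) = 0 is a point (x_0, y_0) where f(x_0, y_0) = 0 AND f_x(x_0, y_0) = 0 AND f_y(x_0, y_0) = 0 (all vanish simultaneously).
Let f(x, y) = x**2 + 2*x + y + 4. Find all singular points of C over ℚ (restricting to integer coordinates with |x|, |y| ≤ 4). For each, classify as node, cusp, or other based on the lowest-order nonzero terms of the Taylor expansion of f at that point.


No singular points in the scanned grid; C is smooth there.

Compute partial derivatives:
  f_x = 2*x + 2.
  f_y = 1.
f_y = 1 is a nonzero constant, so f_y never vanishes: no point (x, y) can satisfy f = f_x = f_y = 0. In particular no (x, y) ∈ {−4, ..., 4}² is singular; the curve is smooth.


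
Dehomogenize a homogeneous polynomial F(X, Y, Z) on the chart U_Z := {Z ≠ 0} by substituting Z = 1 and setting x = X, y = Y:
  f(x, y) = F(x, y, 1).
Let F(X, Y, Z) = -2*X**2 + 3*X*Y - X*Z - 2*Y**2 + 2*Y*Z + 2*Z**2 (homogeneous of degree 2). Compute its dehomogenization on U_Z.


f(x, y) = -2*x**2 + 3*x*y - x - 2*y**2 + 2*y + 2

On U_Z we set Z = 1. Each monomial c·X^i·Y^j·Z^k in F becomes c·x^i·y^j·1^k = c·x^i·y^j.
Substituting Z = 1: F(X, Y, 1) = -2*x**2 + 3*x*y - x - 2*y**2 + 2*y + 2.
Note: deg(f) ≤ deg(F) = 2; strict inequality happens when F is divisible by Z (lost terms).


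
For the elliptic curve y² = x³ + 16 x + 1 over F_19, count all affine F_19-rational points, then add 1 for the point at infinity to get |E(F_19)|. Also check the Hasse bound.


Affine points = {(0, 1), (0, 18), (3, 0), (5, 4), (5, 15), (6, 3), (6, 16), (7, 0), (9, 0), (11, 8), (11, 11), (14, 9), (14, 10), (15, 5), (15, 14)}; affine count = 15; |E(F_19)| = 16.

Discriminant check: Δ ∝ 4a³ + 27b² = 4·16³ + 27·1² = 4·4096 + 27·1 ≡ 14 (mod 19). Nonzero ⇒ E is nonsingular.
For each x ∈ F_19, compute rhs = x³ + 16·x + 1 mod 19, then count y ∈ F_19 with y² ≡ rhs.
  x = 0: rhs = 1, matching y values: 1, 18 (2 points).
  x = 1: rhs = 18, matching y values: none (0 points).
  x = 2: rhs = 3, matching y values: none (0 points).
  x = 3: rhs = 0, matching y values: 0 (1 points).
  x = 4: rhs = 15, matching y values: none (0 points).
  x = 5: rhs = 16, matching y values: 4, 15 (2 points).
  x = 6: rhs = 9, matching y values: 3, 16 (2 points).
  x = 7: rhs = 0, matching y values: 0 (1 points).
  x = 8: rhs = 14, matching y values: none (0 points).
  x = 9: rhs = 0, matching y values: 0 (1 points).
  x = 10: rhs = 2, matching y values: none (0 points).
  x = 11: rhs = 7, matching y values: 8, 11 (2 points).
  x = 12: rhs = 2, matching y values: none (0 points).
  x = 13: rhs = 12, matching y values: none (0 points).
  x = 14: rhs = 5, matching y values: 9, 10 (2 points).
  x = 15: rhs = 6, matching y values: 5, 14 (2 points).
  x = 16: rhs = 2, matching y values: none (0 points).
  x = 17: rhs = 18, matching y values: none (0 points).
  x = 18: rhs = 3, matching y values: none (0 points).
Total affine count: 15.
Full point count |E(F_19)| = 15 + 1 = 16.
Hasse bound: |16 − (19+1)| = |-4| = 4 ≤ 2√19 ≈ 8.7178 ✓.


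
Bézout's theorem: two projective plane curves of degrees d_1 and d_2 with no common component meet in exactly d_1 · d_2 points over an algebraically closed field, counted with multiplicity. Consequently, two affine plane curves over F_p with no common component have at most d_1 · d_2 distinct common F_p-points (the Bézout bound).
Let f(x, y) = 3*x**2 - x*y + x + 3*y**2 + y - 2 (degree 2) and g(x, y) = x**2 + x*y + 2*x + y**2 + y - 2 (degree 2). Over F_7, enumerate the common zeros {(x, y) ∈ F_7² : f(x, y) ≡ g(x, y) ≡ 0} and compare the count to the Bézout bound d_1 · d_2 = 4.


Common zeros: ∅; count = 0; Bézout bound = 4.

deg(f) = 2, deg(g) = 2, so Bézout bound = 4.
Scan x ∈ F_7. For each x, list the y ∈ F_7 with f(x, y) ≡ 0 and those with g(x, y) ≡ 0 (mod 7); the common zeros in that column are the intersection.
  x = 0: f ≡ 0 at y ∈ {3, 6}; g ≡ 0 at y ∈ {1, 5}; common: ∅.
  x = 1: f ≡ 0 at y ∈ {2, 5}; g ≡ 0 at y ∈ {6}; common: ∅.
  x = 2: f ≡ 0 at y ∈ {1, 4}; g ≡ 0 at y ∈ ∅; common: ∅.
  x = 3: f ≡ 0 at y ∈ {0, 3}; g ≡ 0 at y ∈ ∅; common: ∅.
  x = 4: f ≡ 0 at y ∈ {2, 6}; g ≡ 0 at y ∈ {1}; common: ∅.
  x = 5: f ≡ 0 at y ∈ {1, 5}; g ≡ 0 at y ∈ {2, 6}; common: ∅.
  x = 6: f ≡ 0 at y ∈ {0, 4}; g ≡ 0 at y ∈ ∅; common: ∅.
Collecting: common zeros = ∅, so the count is 0.
Comparison with the Bézout bound: 0 ≤ 4 = deg(f)·deg(g), as expected for curves with no common component (the affine F_7-count falls short of the bound because intersections may lie at infinity, over extension fields, or carry multiplicity).


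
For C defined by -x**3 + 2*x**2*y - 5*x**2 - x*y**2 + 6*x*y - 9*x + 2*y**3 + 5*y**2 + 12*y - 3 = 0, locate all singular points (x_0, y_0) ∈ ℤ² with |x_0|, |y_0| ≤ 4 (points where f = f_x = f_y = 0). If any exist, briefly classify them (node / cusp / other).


Singular points: {(-2, -1)}; classification: node.

Compute partial derivatives:
  f_x = -3*x**2 + 4*x*y - 10*x - y**2 + 6*y - 9.
  f_y = 2*x**2 - 2*x*y + 6*x + 6*y**2 + 10*y + 12.
Scan x_0 ∈ {−4, ..., 4}. For each x_0, f_y(x_0, y) is a polynomial in y; find its integer roots y ∈ {−4, ..., 4}, then test f_x and f at those candidates.
  x = -4: f_y(-4, y) = 6*y**2 + 18*y + 20; no integer root y with |y| ≤ 4.
  x = -3: f_y(-3, y) = 6*y**2 + 16*y + 12; no integer root y with |y| ≤ 4.
  x = -2: f_y(-2, y) = 6*y**2 + 14*y + 8; vanishes at y ∈ {-1}. (-2, -1): f_x = 0, f = 0 — SINGULAR.
  x = -1: f_y(-1, y) = 6*y**2 + 12*y + 8; no integer root y with |y| ≤ 4.
  x = 0: f_y(0, y) = 6*y**2 + 10*y + 12; no integer root y with |y| ≤ 4.
  x = 1: f_y(1, y) = 6*y**2 + 8*y + 20; no integer root y with |y| ≤ 4.
  x = 2: f_y(2, y) = 6*y**2 + 6*y + 32; no integer root y with |y| ≤ 4.
  x = 3: f_y(3, y) = 6*y**2 + 4*y + 48; no integer root y with |y| ≤ 4.
  x = 4: f_y(4, y) = 6*y**2 + 2*y + 68; no integer root y with |y| ≤ 4.
Only singular point on the grid: (-2, -1).
Classify: substitute x = -2 + u, y = -1 + v and expand: f = -u**3 + 2*u**2*v - u**2 - u*v**2 + 2*v**3 + v**2.
No constant or linear terms (consistent with a singular point). Quadratic part: -u**2 + v**2. Cubic part: -u**3 + 2*u**2*v - u*v**2 + 2*v**3.
The quadratic part v**2 - u**2 = (v − u)(v + u) splits into two distinct linear factors, so there are two distinct tangent lines y − -1 = ±(x − -2) — this is a node (ordinary double point).
Classification: node.


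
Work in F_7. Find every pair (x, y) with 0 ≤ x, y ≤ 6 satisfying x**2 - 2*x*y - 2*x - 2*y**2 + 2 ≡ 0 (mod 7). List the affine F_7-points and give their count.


Affine F_7-points: {(0, 1), (0, 6), (2, 2), (2, 3), (4, 1), (4, 2), (6, 3), (6, 5)}; count = 8.

For each of the 49 pairs (x, y) ∈ F_7², evaluate f(x, y) mod 7. Record the zeros.
  x = 0: [0↦2, 1↦0, 2↦1, 3↦5, 4↦5, 5↦1, 6↦0]  zeros at y ∈ {1, 6}
  x = 1: [0↦1, 1↦4, 2↦3, 3↦5, 4↦3, 5↦4, 6↦1]  zeros at y ∈ ∅
  x = 2: [0↦2, 1↦3, 2↦0, 3↦0, 4↦3, 5↦2, 6↦4]  zeros at y ∈ {2, 3}
  x = 3: [0↦5, 1↦4, 2↦6, 3↦4, 4↦5, 5↦2, 6↦2]  zeros at y ∈ ∅
  x = 4: [0↦3, 1↦0, 2↦0, 3↦3, 4↦2, 5↦4, 6↦2]  zeros at y ∈ {1, 2}
  x = 5: [0↦3, 1↦5, 2↦3, 3↦4, 4↦1, 5↦1, 6↦4]  zeros at y ∈ ∅
  x = 6: [0↦5, 1↦5, 2↦1, 3↦0, 4↦2, 5↦0, 6↦1]  zeros at y ∈ {3, 5}
Collecting zeros: affine points = {(0, 1), (0, 6), (2, 2), (2, 3), (4, 1), (4, 2), (6, 3), (6, 5)}.
Total count |C(F_7)_aff| = 8.


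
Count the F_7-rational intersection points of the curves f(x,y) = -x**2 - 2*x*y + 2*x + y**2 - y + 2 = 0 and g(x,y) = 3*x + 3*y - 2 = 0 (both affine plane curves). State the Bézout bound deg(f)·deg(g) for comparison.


Common zeros: ∅; count = 0; Bézout bound = 2.

deg(f) = 2, deg(g) = 1, so Bézout bound = 2.
Scan x ∈ F_7. For each x, list the y ∈ F_7 with f(x, y) ≡ 0 and those with g(x, y) ≡ 0 (mod 7); the common zeros in that column are the intersection.
  x = 0: f ≡ 0 at y ∈ {4}; g ≡ 0 at y ∈ {3}; common: ∅.
  x = 1: f ≡ 0 at y ∈ {4, 6}; g ≡ 0 at y ∈ {2}; common: ∅.
  x = 2: f ≡ 0 at y ∈ ∅; g ≡ 0 at y ∈ {1}; common: ∅.
  x = 3: f ≡ 0 at y ∈ {1, 6}; g ≡ 0 at y ∈ {0}; common: ∅.
  x = 4: f ≡ 0 at y ∈ {1}; g ≡ 0 at y ∈ {6}; common: ∅.
  x = 5: f ≡ 0 at y ∈ ∅; g ≡ 0 at y ∈ {5}; common: ∅.
  x = 6: f ≡ 0 at y ∈ ∅; g ≡ 0 at y ∈ {4}; common: ∅.
Collecting: common zeros = ∅, so the count is 0.
Comparison with the Bézout bound: 0 ≤ 2 = deg(f)·deg(g), as expected for curves with no common component (the affine F_7-count falls short of the bound because intersections may lie at infinity, over extension fields, or carry multiplicity).


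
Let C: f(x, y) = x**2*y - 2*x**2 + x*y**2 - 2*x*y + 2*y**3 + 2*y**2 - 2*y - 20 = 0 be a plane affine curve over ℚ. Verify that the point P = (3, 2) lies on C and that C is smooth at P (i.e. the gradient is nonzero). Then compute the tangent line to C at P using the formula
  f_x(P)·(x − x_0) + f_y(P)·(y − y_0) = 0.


Tangent line at P: 45*y - 90 = 0.

Step 1: f(3, 2) = 0, so P lies on C.
Step 2: partial derivatives
  f_x(x, y) = 2*x*y - 4*x + y**2 - 2*y, f_y(x, y) = x**2 + 2*x*y - 2*x + 6*y**2 + 4*y - 2.
  f_x(P) = 0, f_y(P) = 45 (gradient nonzero, so P is smooth).
Step 3: tangent line at P: 0·(x − 3) + 45·(y − 2) = 0.
Expanding: 45*y - 90 = 0.


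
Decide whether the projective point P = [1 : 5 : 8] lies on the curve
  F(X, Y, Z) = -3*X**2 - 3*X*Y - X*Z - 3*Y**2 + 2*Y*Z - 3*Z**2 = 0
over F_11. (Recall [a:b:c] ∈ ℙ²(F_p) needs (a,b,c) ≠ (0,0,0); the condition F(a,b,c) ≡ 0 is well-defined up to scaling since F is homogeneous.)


F(1,5,8) ≡ 7 (mod 11); P is NOT on the curve.

Evaluate F(1, 5, 8) term-by-term (mod 11).
  -3*X**2 ↦ -3·1·1·1 = -3
  -3*X*Y ↦ -3·1·5·1 = -15
  -X*Z ↦ -1·1·1·8 = -8
  -3*Y**2 ↦ -3·1·25·1 = -75
  2*Y*Z ↦ 2·1·5·8 = 80
  -3*Z**2 ↦ -3·1·1·64 = -192
Sum: F(1, 5, 8) = (-3) + (-15) + (-8) + (-75) + (80) + (-192) = -213.
Reducing mod 11: -213 ≡ 7 (mod 11).
Since F(a, b, c) ≡ 7 ≠ 0 (mod 11), P does NOT lie on the curve.


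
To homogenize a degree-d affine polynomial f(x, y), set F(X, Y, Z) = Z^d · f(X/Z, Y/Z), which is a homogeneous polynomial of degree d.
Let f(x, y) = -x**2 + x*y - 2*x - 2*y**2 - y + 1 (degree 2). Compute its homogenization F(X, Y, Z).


F(X, Y, Z) = -X**2 + X*Y - 2*X*Z - 2*Y**2 - Y*Z + Z**2

deg(f) = 2.
Substitute x = X/Z, y = Y/Z into f, then multiply by Z^2.
  monomial -1·x^2·y^0 ↦ -1·X^2·Y^0·Z^0.
  monomial 1·x^1·y^1 ↦ 1·X^1·Y^1·Z^0.
  monomial -2·x^1·y^0 ↦ -2·X^1·Y^0·Z^1.
  monomial -2·x^0·y^2 ↦ -2·X^0·Y^2·Z^0.
  monomial -1·x^0·y^1 ↦ -1·X^0·Y^1·Z^1.
  monomial 1·x^0·y^0 ↦ 1·X^0·Y^0·Z^2.
Collecting: F(X, Y, Z) = -X**2 + X*Y - 2*X*Z - 2*Y**2 - Y*Z + Z**2.


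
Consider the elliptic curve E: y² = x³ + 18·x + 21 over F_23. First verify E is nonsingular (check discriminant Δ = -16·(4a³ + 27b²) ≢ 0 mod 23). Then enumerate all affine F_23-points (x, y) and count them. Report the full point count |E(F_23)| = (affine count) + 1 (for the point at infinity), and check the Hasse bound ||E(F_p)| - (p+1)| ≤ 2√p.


Affine points = {(5, 11), (5, 12), (6, 0), (11, 3), (11, 20), (14, 2), (14, 21), (15, 3), (15, 20), (16, 9), (16, 14), (18, 6), (18, 17), (19, 0), (20, 3), (20, 20), (21, 0), (22, 5), (22, 18)}; affine count = 19; |E(F_23)| = 20.

Discriminant check: Δ ∝ 4a³ + 27b² = 4·18³ + 27·21² = 4·5832 + 27·441 ≡ 22 (mod 23). Nonzero ⇒ E is nonsingular.
For each x ∈ F_23, compute rhs = x³ + 18·x + 21 mod 23, then count y ∈ F_23 with y² ≡ rhs.
  x = 0: rhs = 21, matching y values: none (0 points).
  x = 1: rhs = 17, matching y values: none (0 points).
  x = 2: rhs = 19, matching y values: none (0 points).
  x = 3: rhs = 10, matching y values: none (0 points).
  x = 4: rhs = 19, matching y values: none (0 points).
  x = 5: rhs = 6, matching y values: 11, 12 (2 points).
  x = 6: rhs = 0, matching y values: 0 (1 points).
  x = 7: rhs = 7, matching y values: none (0 points).
  x = 8: rhs = 10, matching y values: none (0 points).
  x = 9: rhs = 15, matching y values: none (0 points).
  x = 10: rhs = 5, matching y values: none (0 points).
  x = 11: rhs = 9, matching y values: 3, 20 (2 points).
  x = 12: rhs = 10, matching y values: none (0 points).
  x = 13: rhs = 14, matching y values: none (0 points).
  x = 14: rhs = 4, matching y values: 2, 21 (2 points).
  x = 15: rhs = 9, matching y values: 3, 20 (2 points).
  x = 16: rhs = 12, matching y values: 9, 14 (2 points).
  x = 17: rhs = 19, matching y values: none (0 points).
  x = 18: rhs = 13, matching y values: 6, 17 (2 points).
  x = 19: rhs = 0, matching y values: 0 (1 points).
  x = 20: rhs = 9, matching y values: 3, 20 (2 points).
  x = 21: rhs = 0, matching y values: 0 (1 points).
  x = 22: rhs = 2, matching y values: 5, 18 (2 points).
Total affine count: 19.
Full point count |E(F_23)| = 19 + 1 = 20.
Hasse bound: |20 − (23+1)| = |-4| = 4 ≤ 2√23 ≈ 9.5917 ✓.
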